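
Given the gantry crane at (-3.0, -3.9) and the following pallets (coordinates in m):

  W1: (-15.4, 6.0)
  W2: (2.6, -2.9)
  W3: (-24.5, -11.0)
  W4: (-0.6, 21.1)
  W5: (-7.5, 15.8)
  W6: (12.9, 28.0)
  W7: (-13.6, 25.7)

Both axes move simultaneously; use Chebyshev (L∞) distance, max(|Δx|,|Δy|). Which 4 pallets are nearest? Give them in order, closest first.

W2, W1, W5, W3

Distances from (-3.0, -3.9):
W1: max(|-12.4|, |9.9|) = 12.4 m
W2: max(|5.6|, |1.0|) = 5.6 m
W3: max(|-21.5|, |-7.1|) = 21.5 m
W4: max(|2.4|, |25.0|) = 25.0 m
W5: max(|-4.5|, |19.7|) = 19.7 m
W6: max(|15.9|, |31.9|) = 31.9 m
W7: max(|-10.6|, |29.6|) = 29.6 m
Sorted: W2 (5.6 m) < W1 (12.4 m) < W5 (19.7 m) < W3 (21.5 m) < W4 (25.0 m) < W7 (29.6 m) < …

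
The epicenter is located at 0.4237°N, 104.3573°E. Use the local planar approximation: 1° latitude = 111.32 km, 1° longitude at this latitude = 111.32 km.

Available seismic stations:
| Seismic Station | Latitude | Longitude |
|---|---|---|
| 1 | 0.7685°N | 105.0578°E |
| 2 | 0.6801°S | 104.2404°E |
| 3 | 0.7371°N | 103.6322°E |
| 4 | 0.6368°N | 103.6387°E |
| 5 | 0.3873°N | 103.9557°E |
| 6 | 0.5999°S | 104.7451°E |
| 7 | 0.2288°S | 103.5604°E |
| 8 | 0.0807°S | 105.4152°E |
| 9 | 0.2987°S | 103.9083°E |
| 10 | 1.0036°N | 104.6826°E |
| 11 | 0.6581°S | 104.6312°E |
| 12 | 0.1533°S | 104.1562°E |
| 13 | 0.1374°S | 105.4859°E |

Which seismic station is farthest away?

Distances from 0.4237°N, 104.3573°E:
1: √((0.3448·111.32)² + (0.7005·111.32)²) = √(1473.265129 + 6080.827374) = 86.9143 km
2: √((-1.1038·111.32)² + (-0.1169·111.32)²) = √(15098.269557 + 169.346185) = 123.5622 km
3: √((0.3134·111.32)² + (-0.7251·111.32)²) = √(1217.150774 + 6515.416834) = 87.9350 km
4: √((0.2131·111.32)² + (-0.7186·111.32)²) = √(562.747138 + 6399.128350) = 83.4379 km
5: √((-0.0364·111.32)² + (-0.4016·111.32)²) = √(16.419093 + 1998.636450) = 44.8894 km
6: √((-1.0236·111.32)² + (0.3878·111.32)²) = √(12983.953449 + 1863.639921) = 121.8507 km
7: √((-0.6525·111.32)² + (-0.7969·111.32)²) = √(5276.032078 + 7869.625198) = 114.6545 km
8: √((-0.5044·111.32)² + (1.0579·111.32)²) = √(3152.800938 + 13868.696032) = 130.4665 km
9: √((-0.7224·111.32)² + (-0.4490·111.32)²) = √(6466.985243 + 2498.268300) = 94.6850 km
10: √((0.5799·111.32)² + (0.3253·111.32)²) = √(4167.279339 + 1311.337624) = 74.0177 km
11: √((-1.0818·111.32)² + (0.2739·111.32)²) = √(14502.415696 + 929.673517) = 124.2260 km
12: √((-0.5770·111.32)² + (-0.2011·111.32)²) = √(4125.703577 + 501.153233) = 68.0210 km
13: √((-0.5611·111.32)² + (1.1286·111.32)²) = √(3901.457971 + 15784.342181) = 140.3061 km
Maximum: 13 at 140.3061 km.

13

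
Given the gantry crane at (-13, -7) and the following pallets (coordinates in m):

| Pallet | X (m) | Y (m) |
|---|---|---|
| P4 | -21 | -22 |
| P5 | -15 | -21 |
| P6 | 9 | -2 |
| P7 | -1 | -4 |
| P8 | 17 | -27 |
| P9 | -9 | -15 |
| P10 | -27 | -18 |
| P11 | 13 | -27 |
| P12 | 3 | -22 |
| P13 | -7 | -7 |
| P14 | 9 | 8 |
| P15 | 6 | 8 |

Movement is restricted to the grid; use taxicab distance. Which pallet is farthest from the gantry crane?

P8

Distances from (-13, -7):
P4: 23 m
P5: 16 m
P6: 27 m
P7: 15 m
P8: 50 m
P9: 12 m
P10: 25 m
P11: 46 m
P12: 31 m
P13: 6 m
P14: 37 m
P15: 34 m
Maximum: P8 at 50 m.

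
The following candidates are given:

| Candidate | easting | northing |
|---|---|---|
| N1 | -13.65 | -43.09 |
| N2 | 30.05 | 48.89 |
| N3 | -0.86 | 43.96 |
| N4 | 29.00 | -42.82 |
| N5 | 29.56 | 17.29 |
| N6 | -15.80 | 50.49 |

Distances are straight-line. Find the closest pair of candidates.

N3 and N6

Pairwise distances:
N1–N2: √((43.70)² + (91.98)²) = √(1909.6900 + 8460.3204) = 101.83
N1–N3: √((12.79)² + (87.05)²) = √(163.5841 + 7577.7025) = 87.98
N1–N4: √((42.65)² + (0.27)²) = √(1819.0225 + 0.0729) = 42.65
N1–N5: √((43.21)² + (60.38)²) = √(1867.1041 + 3645.7444) = 74.25
N1–N6: √((-2.15)² + (93.58)²) = √(4.6225 + 8757.2164) = 93.60
N2–N3: √((-30.91)² + (-4.93)²) = √(955.4281 + 24.3049) = 31.30
N2–N4: √((-1.05)² + (-91.71)²) = √(1.1025 + 8410.7241) = 91.72
N2–N5: √((-0.49)² + (-31.60)²) = √(0.2401 + 998.5600) = 31.60
N2–N6: √((-45.85)² + (1.60)²) = √(2102.2225 + 2.5600) = 45.88
N3–N4: √((29.86)² + (-86.78)²) = √(891.6196 + 7530.7684) = 91.77
N3–N5: √((30.42)² + (-26.67)²) = √(925.3764 + 711.2889) = 40.46
N3–N6: √((-14.94)² + (6.53)²) = √(223.2036 + 42.6409) = 16.30
N4–N5: √((0.56)² + (60.11)²) = √(0.3136 + 3613.2121) = 60.11
N4–N6: √((-44.80)² + (93.31)²) = √(2007.0400 + 8706.7561) = 103.51
N5–N6: √((-45.36)² + (33.20)²) = √(2057.5296 + 1102.2400) = 56.21
Closest pair: N3–N6 at 16.30.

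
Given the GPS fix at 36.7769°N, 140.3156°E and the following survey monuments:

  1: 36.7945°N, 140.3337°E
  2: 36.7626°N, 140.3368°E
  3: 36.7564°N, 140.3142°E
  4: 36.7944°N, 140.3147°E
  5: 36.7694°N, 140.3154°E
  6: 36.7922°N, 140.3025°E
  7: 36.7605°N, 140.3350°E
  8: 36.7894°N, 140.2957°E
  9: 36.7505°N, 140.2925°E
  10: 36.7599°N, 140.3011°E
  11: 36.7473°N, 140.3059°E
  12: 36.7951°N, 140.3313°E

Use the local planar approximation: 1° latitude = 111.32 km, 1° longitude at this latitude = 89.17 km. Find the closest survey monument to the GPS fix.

5

Distances from 36.7769°N, 140.3156°E:
1: √((0.0176·111.32)² + (0.0181·89.17)²) = √(3.838590 + 2.604922) = 2.5384 km
2: √((-0.0143·111.32)² + (0.0212·89.17)²) = √(2.534069 + 3.573627) = 2.4714 km
3: √((-0.0205·111.32)² + (-0.0014·89.17)²) = √(5.207798 + 0.015585) = 2.2855 km
4: √((0.0175·111.32)² + (-0.0009·89.17)²) = √(3.795094 + 0.006441) = 1.9498 km
5: √((-0.0075·111.32)² + (-0.0002·89.17)²) = √(0.697058 + 0.000318) = 0.8351 km
6: √((0.0153·111.32)² + (-0.0131·89.17)²) = √(2.900877 + 1.364521) = 2.0653 km
7: √((-0.0164·111.32)² + (0.0194·89.17)²) = √(3.332991 + 2.992547) = 2.5151 km
8: √((0.0125·111.32)² + (-0.0199·89.17)²) = √(1.936272 + 3.148790) = 2.2550 km
9: √((-0.0264·111.32)² + (-0.0231·89.17)²) = √(8.636828 + 4.242887) = 3.5888 km
10: √((-0.0170·111.32)² + (-0.0145·89.17)²) = √(3.581329 + 1.671758) = 2.2920 km
11: √((-0.0296·111.32)² + (-0.0097·89.17)²) = √(10.857499 + 0.748137) = 3.4067 km
12: √((0.0182·111.32)² + (0.0157·89.17)²) = √(4.104773 + 1.959913) = 2.4627 km
Minimum: 5 at 0.8351 km.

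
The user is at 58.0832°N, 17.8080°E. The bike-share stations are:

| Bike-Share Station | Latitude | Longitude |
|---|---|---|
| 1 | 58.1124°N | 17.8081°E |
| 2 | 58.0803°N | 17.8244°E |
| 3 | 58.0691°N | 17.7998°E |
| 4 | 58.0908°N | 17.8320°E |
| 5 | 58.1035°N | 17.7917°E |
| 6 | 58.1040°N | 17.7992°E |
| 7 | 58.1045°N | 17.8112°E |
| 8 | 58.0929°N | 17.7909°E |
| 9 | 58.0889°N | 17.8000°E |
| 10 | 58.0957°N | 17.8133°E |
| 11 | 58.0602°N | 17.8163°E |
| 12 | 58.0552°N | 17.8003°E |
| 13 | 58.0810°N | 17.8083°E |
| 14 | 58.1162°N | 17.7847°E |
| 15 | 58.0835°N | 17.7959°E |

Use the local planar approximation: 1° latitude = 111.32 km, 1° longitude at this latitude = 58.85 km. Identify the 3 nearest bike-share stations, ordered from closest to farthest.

Distances from 58.0832°N, 17.8080°E:
1: √((0.0292·111.32)² + (0.0001·58.85)²) = √(10.566036 + 0.000035) = 3.2505 km
2: √((-0.0029·111.32)² + (0.0164·58.85)²) = √(0.104218 + 0.931495) = 1.0177 km
3: √((-0.0141·111.32)² + (-0.0082·58.85)²) = √(2.463682 + 0.232874) = 1.6421 km
4: √((0.0076·111.32)² + (0.0240·58.85)²) = √(0.715770 + 1.994874) = 1.6464 km
5: √((0.0203·111.32)² + (-0.0163·58.85)²) = √(5.106678 + 0.920170) = 2.4550 km
6: √((0.0208·111.32)² + (-0.0088·58.85)²) = √(5.361336 + 0.268200) = 2.3727 km
7: √((0.0213·111.32)² + (0.0032·58.85)²) = √(5.622191 + 0.035464) = 2.3786 km
8: √((0.0097·111.32)² + (-0.0171·58.85)²) = √(1.165977 + 1.012710) = 1.4760 km
9: √((0.0057·111.32)² + (-0.0080·58.85)²) = √(0.402621 + 0.221653) = 0.7901 km
10: √((0.0125·111.32)² + (0.0053·58.85)²) = √(1.936272 + 0.097285) = 1.4260 km
11: √((-0.0230·111.32)² + (0.0083·58.85)²) = √(6.555443 + 0.238588) = 2.6065 km
12: √((-0.0280·111.32)² + (-0.0077·58.85)²) = √(9.715440 + 0.205340) = 3.1497 km
13: √((-0.0022·111.32)² + (0.0003·58.85)²) = √(0.059978 + 0.000312) = 0.2455 km
14: √((0.0330·111.32)² + (-0.0233·58.85)²) = √(13.495043 + 1.880203) = 3.9211 km
15: √((0.0003·111.32)² + (-0.0121·58.85)²) = √(0.001115 + 0.507065) = 0.7129 km
Sorted: 13 (0.2455 km) < 15 (0.7129 km) < 9 (0.7901 km) < 2 (1.0177 km) < 10 (1.4260 km) < …

13, 15, 9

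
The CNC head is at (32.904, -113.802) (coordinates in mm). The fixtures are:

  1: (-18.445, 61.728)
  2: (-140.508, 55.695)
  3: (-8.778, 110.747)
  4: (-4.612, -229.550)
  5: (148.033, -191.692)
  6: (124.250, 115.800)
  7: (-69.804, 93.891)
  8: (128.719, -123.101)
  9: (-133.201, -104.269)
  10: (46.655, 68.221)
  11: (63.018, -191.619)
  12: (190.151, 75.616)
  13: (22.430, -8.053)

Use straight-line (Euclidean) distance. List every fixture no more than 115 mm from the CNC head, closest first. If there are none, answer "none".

11, 8, 13

Distances from (32.904, -113.802):
1: 182.887 mm
2: 242.489 mm
3: 228.385 mm
4: 121.676 mm
5: 139.002 mm
6: 247.106 mm
7: 231.701 mm
8: 96.265 mm
9: 166.378 mm
10: 182.542 mm
11: 83.441 mm
12: 246.182 mm
13: 106.266 mm
Threshold 115 mm: 11 (83.441 mm), 8 (96.265 mm), 13 (106.266 mm) are within range.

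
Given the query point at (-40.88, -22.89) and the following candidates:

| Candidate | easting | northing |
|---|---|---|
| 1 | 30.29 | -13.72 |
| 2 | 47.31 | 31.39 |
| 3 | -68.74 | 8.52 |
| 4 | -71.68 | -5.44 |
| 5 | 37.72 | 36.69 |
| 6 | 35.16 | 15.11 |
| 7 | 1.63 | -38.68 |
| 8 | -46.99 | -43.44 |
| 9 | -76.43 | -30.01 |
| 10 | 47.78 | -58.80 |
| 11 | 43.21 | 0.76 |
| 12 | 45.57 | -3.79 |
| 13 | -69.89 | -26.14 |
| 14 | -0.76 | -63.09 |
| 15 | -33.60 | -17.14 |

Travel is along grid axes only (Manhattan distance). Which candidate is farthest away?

2

Distances from (-40.88, -22.89):
1: |71.17| + |9.17| = 71.17 + 9.17 = 80.34
2: |88.19| + |54.28| = 88.19 + 54.28 = 142.47
3: |-27.86| + |31.41| = 27.86 + 31.41 = 59.27
4: |-30.80| + |17.45| = 30.80 + 17.45 = 48.25
5: |78.60| + |59.58| = 78.60 + 59.58 = 138.18
6: |76.04| + |38.00| = 76.04 + 38.00 = 114.04
7: |42.51| + |-15.79| = 42.51 + 15.79 = 58.30
8: |-6.11| + |-20.55| = 6.11 + 20.55 = 26.66
9: |-35.55| + |-7.12| = 35.55 + 7.12 = 42.67
10: |88.66| + |-35.91| = 88.66 + 35.91 = 124.57
11: |84.09| + |23.65| = 84.09 + 23.65 = 107.74
12: |86.45| + |19.10| = 86.45 + 19.10 = 105.55
13: |-29.01| + |-3.25| = 29.01 + 3.25 = 32.26
14: |40.12| + |-40.20| = 40.12 + 40.20 = 80.32
15: |7.28| + |5.75| = 7.28 + 5.75 = 13.03
Maximum: 2 at 142.47.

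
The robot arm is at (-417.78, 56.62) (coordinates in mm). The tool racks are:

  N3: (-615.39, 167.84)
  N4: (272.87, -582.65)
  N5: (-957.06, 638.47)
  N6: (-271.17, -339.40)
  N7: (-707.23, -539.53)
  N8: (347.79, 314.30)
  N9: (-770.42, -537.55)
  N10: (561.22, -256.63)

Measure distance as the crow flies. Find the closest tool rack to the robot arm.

Distances from (-417.78, 56.62):
N3: 226.76 mm
N4: 941.10 mm
N5: 793.33 mm
N6: 422.29 mm
N7: 662.70 mm
N8: 807.77 mm
N9: 690.94 mm
N10: 1027.89 mm
Minimum: N3 at 226.76 mm.

N3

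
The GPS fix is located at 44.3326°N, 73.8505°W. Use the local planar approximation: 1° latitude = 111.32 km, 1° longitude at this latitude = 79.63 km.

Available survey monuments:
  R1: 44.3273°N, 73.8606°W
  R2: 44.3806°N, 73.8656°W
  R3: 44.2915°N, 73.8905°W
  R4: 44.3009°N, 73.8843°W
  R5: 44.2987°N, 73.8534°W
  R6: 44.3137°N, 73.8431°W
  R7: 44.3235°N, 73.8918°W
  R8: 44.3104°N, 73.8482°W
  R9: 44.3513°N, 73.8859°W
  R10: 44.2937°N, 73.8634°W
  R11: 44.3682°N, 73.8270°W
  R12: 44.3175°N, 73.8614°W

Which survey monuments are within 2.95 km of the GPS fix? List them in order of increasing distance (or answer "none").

Distances from 44.3326°N, 73.8505°W:
R1: √((-0.0053·111.32)² + (-0.0101·79.63)²) = √(0.348095 + 0.646839) = 0.9975 km
R2: √((0.0480·111.32)² + (-0.0151·79.63)²) = √(28.551496 + 1.445797) = 5.4770 km
R3: √((-0.0411·111.32)² + (-0.0400·79.63)²) = √(20.932931 + 10.145499) = 5.5748 km
R4: √((-0.0317·111.32)² + (-0.0338·79.63)²) = √(12.452740 + 7.244140) = 4.4381 km
R5: √((-0.0339·111.32)² + (-0.0029·79.63)²) = √(14.241174 + 0.053327) = 3.7808 km
R6: √((-0.0189·111.32)² + (0.0074·79.63)²) = √(4.426597 + 0.347230) = 2.1849 km
R7: √((-0.0091·111.32)² + (-0.0413·79.63)²) = √(1.026193 + 10.815673) = 3.4412 km
R8: √((-0.0222·111.32)² + (0.0023·79.63)²) = √(6.107343 + 0.033544) = 2.4781 km
R9: √((0.0187·111.32)² + (-0.0354·79.63)²) = √(4.333408 + 7.946208) = 3.5042 km
R10: √((-0.0389·111.32)² + (-0.0129·79.63)²) = √(18.751914 + 1.055195) = 4.4505 km
R11: √((0.0356·111.32)² + (0.0235·79.63)²) = √(15.705306 + 3.501782) = 4.3826 km
R12: √((-0.0151·111.32)² + (-0.0109·79.63)²) = √(2.825532 + 0.753367) = 1.8918 km
Threshold 2.95 km: R1 (0.9975 km), R12 (1.8918 km), R6 (2.1849 km), R8 (2.4781 km) are within range.

R1, R12, R6, R8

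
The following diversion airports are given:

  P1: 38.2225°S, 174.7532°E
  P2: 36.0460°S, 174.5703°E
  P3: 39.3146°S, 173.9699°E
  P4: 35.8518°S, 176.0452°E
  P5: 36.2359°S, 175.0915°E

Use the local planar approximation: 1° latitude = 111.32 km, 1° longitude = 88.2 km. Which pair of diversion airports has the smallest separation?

P2 and P5

Pairwise distances:
P1–P2: √((2.1765·111.32)² + (-0.1829·88.2)²) = √(58703.465252 + 260.234326) = 242.8244 km
P1–P3: √((-1.0921·111.32)² + (-0.7833·88.2)²) = √(14779.890263 + 4773.021859) = 139.8317 km
P1–P4: √((2.3707·111.32)² + (1.2920·88.2)²) = √(69646.547847 + 12985.605279) = 287.4581 km
P1–P5: √((1.9866·111.32)² + (0.3383·88.2)²) = √(48906.575900 + 890.309825) = 223.1522 km
P2–P3: √((-3.2686·111.32)² + (-0.6004·88.2)²) = √(132394.501302 + 2804.261680) = 367.6938 km
P2–P4: √((0.1942·111.32)² + (1.4749·88.2)²) = √(467.352797 + 16922.414227) = 131.8703 km
P2–P5: √((-0.1899·111.32)² + (0.5212·88.2)²) = √(446.885563 + 2113.226190) = 50.5975 km
P3–P4: √((3.4628·111.32)² + (2.0753·88.2)²) = √(148593.979261 + 33504.176079) = 426.7296 km
P3–P5: √((3.0787·111.32)² + (1.1216·88.2)²) = √(117457.604330 + 9786.179367) = 356.7125 km
P4–P5: √((-0.3841·111.32)² + (-0.9537·88.2)²) = √(1828.247590 + 7075.558655) = 94.3600 km
Closest pair: P2–P5 at 50.5975 km.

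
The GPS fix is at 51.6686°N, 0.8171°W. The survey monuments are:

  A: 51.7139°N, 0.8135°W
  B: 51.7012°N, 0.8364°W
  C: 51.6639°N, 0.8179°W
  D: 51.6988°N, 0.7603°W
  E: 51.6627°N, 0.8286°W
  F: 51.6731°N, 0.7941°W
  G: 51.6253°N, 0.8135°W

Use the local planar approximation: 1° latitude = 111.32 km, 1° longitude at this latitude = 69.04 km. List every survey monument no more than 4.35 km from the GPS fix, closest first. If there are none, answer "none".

C, E, F, B

Distances from 51.6686°N, 0.8171°W:
A: √((0.0453·111.32)² + (0.0036·69.04)²) = √(25.429791 + 0.061774) = 5.0489 km
B: √((0.0326·111.32)² + (-0.0193·69.04)²) = √(13.169873 + 1.775482) = 3.8659 km
C: √((-0.0047·111.32)² + (-0.0008·69.04)²) = √(0.273742 + 0.003051) = 0.5261 km
D: √((0.0302·111.32)² + (0.0568·69.04)²) = √(11.302130 + 15.377943) = 5.1653 km
E: √((-0.0059·111.32)² + (-0.0115·69.04)²) = √(0.431370 + 0.630372) = 1.0304 km
F: √((0.0045·111.32)² + (0.0230·69.04)²) = √(0.250941 + 2.521490) = 1.6651 km
G: √((-0.0433·111.32)² + (0.0036·69.04)²) = √(23.233904 + 0.061774) = 4.8266 km
Threshold 4.35 km: C (0.5261 km), E (1.0304 km), F (1.6651 km), B (3.8659 km) are within range.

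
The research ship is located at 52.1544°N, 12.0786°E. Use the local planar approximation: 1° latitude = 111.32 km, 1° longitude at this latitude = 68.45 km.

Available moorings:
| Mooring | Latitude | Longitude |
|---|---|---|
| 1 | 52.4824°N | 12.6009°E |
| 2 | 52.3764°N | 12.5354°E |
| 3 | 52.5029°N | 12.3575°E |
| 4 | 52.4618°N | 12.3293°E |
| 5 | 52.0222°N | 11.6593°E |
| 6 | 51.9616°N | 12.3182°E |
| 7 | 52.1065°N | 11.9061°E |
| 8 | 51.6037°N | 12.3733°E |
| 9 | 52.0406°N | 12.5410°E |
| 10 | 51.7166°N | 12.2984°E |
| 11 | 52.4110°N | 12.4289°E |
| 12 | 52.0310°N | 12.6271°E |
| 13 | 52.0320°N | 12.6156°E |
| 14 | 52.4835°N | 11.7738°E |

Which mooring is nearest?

Distances from 52.1544°N, 12.0786°E:
1: 51.1015 km
2: 39.8550 km
3: 43.2378 km
4: 38.2815 km
5: 32.2541 km
6: 27.0115 km
7: 12.9558 km
8: 64.5375 km
9: 34.0923 km
10: 51.0054 km
11: 37.2946 km
12: 39.9789 km
13: 39.2018 km
14: 42.1597 km
Minimum: 7 at 12.9558 km.

7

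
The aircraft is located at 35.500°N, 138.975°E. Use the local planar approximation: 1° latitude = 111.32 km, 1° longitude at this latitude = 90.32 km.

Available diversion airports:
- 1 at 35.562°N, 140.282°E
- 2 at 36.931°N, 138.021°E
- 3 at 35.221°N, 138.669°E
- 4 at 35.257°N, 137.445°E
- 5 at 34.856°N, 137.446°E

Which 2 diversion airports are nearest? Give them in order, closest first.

Distances from 35.500°N, 138.975°E:
1: 118.250 km
2: 181.109 km
3: 41.575 km
4: 140.812 km
5: 155.598 km
Sorted: 3 (41.575 km) < 1 (118.250 km) < 4 (140.812 km) < 5 (155.598 km) < …

3, 1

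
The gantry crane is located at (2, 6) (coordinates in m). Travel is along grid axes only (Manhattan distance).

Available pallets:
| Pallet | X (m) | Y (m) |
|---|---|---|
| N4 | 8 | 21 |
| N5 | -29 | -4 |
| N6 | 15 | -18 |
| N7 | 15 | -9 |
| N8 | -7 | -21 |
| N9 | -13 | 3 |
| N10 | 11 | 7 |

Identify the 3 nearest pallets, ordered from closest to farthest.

N10, N9, N4

Distances from (2, 6):
N4: 21 m
N5: 41 m
N6: 37 m
N7: 28 m
N8: 36 m
N9: 18 m
N10: 10 m
Sorted: N10 (10 m) < N9 (18 m) < N4 (21 m) < N7 (28 m) < N8 (36 m) < …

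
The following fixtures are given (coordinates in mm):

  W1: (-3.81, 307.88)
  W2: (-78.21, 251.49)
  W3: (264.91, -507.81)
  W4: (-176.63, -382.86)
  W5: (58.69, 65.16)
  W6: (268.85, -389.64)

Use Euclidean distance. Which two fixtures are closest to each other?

Pairwise distances:
W1–W2: 93.36 mm
W3–W6: 118.24 mm
W2–W5: 231.22 mm
W1–W5: 250.64 mm
W4–W6: 445.53 mm
W3–W4: 458.88 mm
W5–W6: 501.01 mm
W4–W5: 506.06 mm
W3–W5: 608.95 mm
W2–W4: 641.94 mm
W1–W4: 712.03 mm
W2–W6: 729.04 mm
W1–W6: 748.92 mm
W2–W3: 833.23 mm
W1–W3: 858.81 mm
Closest pair: W1–W2 at 93.36 mm.

W1 and W2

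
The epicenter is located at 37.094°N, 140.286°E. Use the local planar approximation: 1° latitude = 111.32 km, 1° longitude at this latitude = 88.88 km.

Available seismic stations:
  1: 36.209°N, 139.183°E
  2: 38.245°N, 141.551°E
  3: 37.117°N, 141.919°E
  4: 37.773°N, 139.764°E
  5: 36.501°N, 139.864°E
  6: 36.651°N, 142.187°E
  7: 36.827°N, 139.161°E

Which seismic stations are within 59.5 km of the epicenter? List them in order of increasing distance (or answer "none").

none

Distances from 37.094°N, 140.286°E:
1: √((-0.885·111.32)² + (-1.103·88.88)²) = √(9705.83573 + 9610.79064) = 138.984 km
2: √((1.151·111.32)² + (1.265·88.88)²) = √(16417.12264 + 12641.22446) = 170.465 km
3: √((0.023·111.32)² + (1.633·88.88)²) = √(6.55544 + 21065.92149) = 145.164 km
4: √((0.679·111.32)² + (-0.522·88.88)²) = √(5713.28572 + 2152.52943) = 88.689 km
5: √((-0.593·111.32)² + (-0.422·88.88)²) = √(4357.68448 + 1406.80205) = 75.924 km
6: √((-0.443·111.32)² + (1.901·88.88)²) = √(2431.94555 + 28547.77897) = 176.011 km
7: √((-0.267·111.32)² + (-1.125·88.88)²) = √(883.42344 + 9998.00010) = 104.314 km
Threshold 59.5 km: none within range.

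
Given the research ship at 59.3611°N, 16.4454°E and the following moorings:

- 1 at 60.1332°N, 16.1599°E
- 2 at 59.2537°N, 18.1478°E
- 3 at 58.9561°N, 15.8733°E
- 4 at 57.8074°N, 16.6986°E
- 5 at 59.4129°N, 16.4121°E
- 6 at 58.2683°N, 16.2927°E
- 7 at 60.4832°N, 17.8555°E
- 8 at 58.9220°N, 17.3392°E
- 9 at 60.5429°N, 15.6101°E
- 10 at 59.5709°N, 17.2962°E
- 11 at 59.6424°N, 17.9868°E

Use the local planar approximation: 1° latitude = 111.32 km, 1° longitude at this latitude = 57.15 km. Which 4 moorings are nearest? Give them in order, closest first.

Distances from 59.3611°N, 16.4454°E:
1: 87.4852 km
2: 98.0240 km
3: 55.6922 km
4: 173.5622 km
5: 6.0723 km
6: 121.9631 km
7: 148.6518 km
8: 70.7004 km
9: 139.9513 km
10: 53.9414 km
11: 93.4912 km
Sorted: 5 (6.0723 km) < 10 (53.9414 km) < 3 (55.6922 km) < 8 (70.7004 km) < 1 (87.4852 km) < 11 (93.4912 km) < …

5, 10, 3, 8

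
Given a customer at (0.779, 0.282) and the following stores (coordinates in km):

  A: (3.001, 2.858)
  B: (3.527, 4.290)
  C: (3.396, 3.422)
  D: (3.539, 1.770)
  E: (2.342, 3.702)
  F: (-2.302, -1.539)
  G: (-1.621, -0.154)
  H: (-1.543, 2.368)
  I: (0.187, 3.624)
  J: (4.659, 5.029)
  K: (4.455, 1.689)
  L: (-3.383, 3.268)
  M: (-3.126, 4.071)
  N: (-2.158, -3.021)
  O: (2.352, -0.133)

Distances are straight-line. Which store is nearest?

O

Distances from (0.779, 0.282):
A: √((2.222)² + (2.576)²) = √(4.93728 + 6.63578) = 3.402 km
B: √((2.748)² + (4.008)²) = √(7.55150 + 16.06406) = 4.860 km
C: √((2.617)² + (3.140)²) = √(6.84869 + 9.85960) = 4.088 km
D: √((2.760)² + (1.488)²) = √(7.61760 + 2.21414) = 3.136 km
E: √((1.563)² + (3.420)²) = √(2.44297 + 11.69640) = 3.760 km
F: √((-3.081)² + (-1.821)²) = √(9.49256 + 3.31604) = 3.579 km
G: √((-2.400)² + (-0.436)²) = √(5.76000 + 0.19010) = 2.439 km
H: √((-2.322)² + (2.086)²) = √(5.39168 + 4.35140) = 3.121 km
I: √((-0.592)² + (3.342)²) = √(0.35046 + 11.16896) = 3.394 km
J: √((3.880)² + (4.747)²) = √(15.05440 + 22.53401) = 6.131 km
K: √((3.676)² + (1.407)²) = √(13.51298 + 1.97965) = 3.936 km
L: √((-4.162)² + (2.986)²) = √(17.32224 + 8.91620) = 5.122 km
M: √((-3.905)² + (3.789)²) = √(15.24902 + 14.35652) = 5.441 km
N: √((-2.937)² + (-3.303)²) = √(8.62597 + 10.90981) = 4.420 km
O: √((1.573)² + (-0.415)²) = √(2.47433 + 0.17222) = 1.627 km
Minimum: O at 1.627 km.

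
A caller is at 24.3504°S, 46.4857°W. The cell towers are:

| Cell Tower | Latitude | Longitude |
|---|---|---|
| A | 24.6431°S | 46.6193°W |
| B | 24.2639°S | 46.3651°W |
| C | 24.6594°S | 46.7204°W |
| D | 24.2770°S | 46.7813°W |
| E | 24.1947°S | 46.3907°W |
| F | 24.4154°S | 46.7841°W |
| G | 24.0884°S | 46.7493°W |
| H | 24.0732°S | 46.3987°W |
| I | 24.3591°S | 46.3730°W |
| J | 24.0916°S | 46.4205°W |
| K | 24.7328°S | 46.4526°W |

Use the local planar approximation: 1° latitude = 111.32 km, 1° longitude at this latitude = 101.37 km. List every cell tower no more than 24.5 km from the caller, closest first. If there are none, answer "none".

I, B, E

Distances from 24.3504°S, 46.4857°W:
A: √((-0.2927·111.32)² + (-0.1336·101.37)²) = √(1061.675610 + 183.413716) = 35.2858 km
B: √((0.0865·111.32)² + (0.1206·101.37)²) = √(92.721107 + 149.456053) = 15.5620 km
C: √((-0.3090·111.32)² + (-0.2347·101.37)²) = √(1183.214148 + 566.037328) = 41.8241 km
D: √((0.0734·111.32)² + (-0.2956·101.37)²) = √(66.763411 + 897.899547) = 31.0590 km
E: √((0.1557·111.32)² + (0.0950·101.37)²) = √(300.416388 + 92.739789) = 19.8282 km
F: √((-0.0650·111.32)² + (-0.2984·101.37)²) = √(52.356802 + 914.990385) = 31.1022 km
G: √((0.2620·111.32)² + (-0.2636·101.37)²) = √(850.646223 + 714.018895) = 39.5558 km
H: √((0.2772·111.32)² + (0.0870·101.37)²) = √(952.210239 + 77.778112) = 32.0934 km
I: √((-0.0087·111.32)² + (0.1127·101.37)²) = √(0.937961 + 130.516893) = 11.4654 km
J: √((0.2588·111.32)² + (0.0652·101.37)²) = √(829.993974 + 43.683164) = 29.5580 km
K: √((-0.3824·111.32)² + (0.0331·101.37)²) = √(1812.100009 + 11.258353) = 42.7008 km
Threshold 24.5 km: I (11.4654 km), B (15.5620 km), E (19.8282 km) are within range.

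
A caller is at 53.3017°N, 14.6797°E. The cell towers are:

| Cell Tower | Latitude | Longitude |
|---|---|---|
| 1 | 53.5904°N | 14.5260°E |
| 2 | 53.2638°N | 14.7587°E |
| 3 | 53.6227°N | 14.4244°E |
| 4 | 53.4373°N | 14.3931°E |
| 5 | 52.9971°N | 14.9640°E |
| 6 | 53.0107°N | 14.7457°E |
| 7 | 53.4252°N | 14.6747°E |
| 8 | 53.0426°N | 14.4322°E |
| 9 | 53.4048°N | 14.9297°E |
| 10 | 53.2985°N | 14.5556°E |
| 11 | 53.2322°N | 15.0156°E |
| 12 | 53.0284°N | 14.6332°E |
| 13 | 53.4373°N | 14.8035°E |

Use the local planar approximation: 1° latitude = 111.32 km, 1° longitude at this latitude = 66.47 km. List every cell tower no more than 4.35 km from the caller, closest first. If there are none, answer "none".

Distances from 53.3017°N, 14.6797°E:
1: √((0.2887·111.32)² + (-0.1537·66.47)²) = √(1032.856443 + 104.375626) = 33.7229 km
2: √((-0.0379·111.32)² + (0.0790·66.47)²) = √(17.800197 + 27.574366) = 6.7361 km
3: √((0.3210·111.32)² + (-0.2553·66.47)²) = √(1276.898745 + 287.973807) = 39.5585 km
4: √((0.1356·111.32)² + (-0.2866·66.47)²) = √(227.858783 + 362.914006) = 24.3058 km
5: √((-0.3046·111.32)² + (0.2843·66.47)²) = √(1149.757347 + 357.112520) = 38.8184 km
6: √((-0.2910·111.32)² + (0.0660·66.47)²) = √(1049.379011 + 19.245944) = 32.6898 km
7: √((0.1235·111.32)² + (-0.0050·66.47)²) = √(189.008054 + 0.110457) = 13.7520 km
8: √((-0.2591·111.32)² + (-0.2475·66.47)²) = √(831.919341 + 270.646094) = 33.2049 km
9: √((0.1031·111.32)² + (0.2500·66.47)²) = √(131.723641 + 276.141306) = 20.1957 km
10: √((-0.0032·111.32)² + (-0.1241·66.47)²) = √(0.126896 + 68.044797) = 8.2566 km
11: √((-0.0695·111.32)² + (0.3359·66.47)²) = √(59.857146 + 498.507120) = 23.6297 km
12: √((-0.2733·111.32)² + (-0.0465·66.47)²) = √(925.604929 + 9.553385) = 30.5804 km
13: √((0.1356·111.32)² + (0.1238·66.47)²) = √(227.858783 + 67.716211) = 17.1923 km
Threshold 4.35 km: none within range.

none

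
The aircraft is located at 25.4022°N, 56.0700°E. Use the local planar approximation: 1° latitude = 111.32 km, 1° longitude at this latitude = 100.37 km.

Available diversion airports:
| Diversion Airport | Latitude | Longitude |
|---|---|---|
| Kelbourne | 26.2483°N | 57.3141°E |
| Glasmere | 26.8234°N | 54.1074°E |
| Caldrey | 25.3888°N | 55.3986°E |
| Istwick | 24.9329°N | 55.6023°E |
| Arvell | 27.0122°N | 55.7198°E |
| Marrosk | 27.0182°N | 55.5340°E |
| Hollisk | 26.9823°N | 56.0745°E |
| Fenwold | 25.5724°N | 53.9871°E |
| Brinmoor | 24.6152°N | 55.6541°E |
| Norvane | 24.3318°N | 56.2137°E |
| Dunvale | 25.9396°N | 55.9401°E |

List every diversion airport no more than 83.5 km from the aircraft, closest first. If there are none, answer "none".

Distances from 25.4022°N, 56.0700°E:
Kelbourne: √((0.8461·111.32)² + (1.2441·100.37)²) = √(8871.351464 + 15592.596068) = 156.4096 km
Glasmere: √((1.4212·111.32)² + (-1.9626·100.37)²) = √(25029.766201 + 38803.548019) = 252.6526 km
Caldrey: √((-0.0134·111.32)² + (-0.6714·100.37)²) = √(2.225133 + 4541.198881) = 67.4049 km
Istwick: √((-0.4693·111.32)² + (-0.4677·100.37)²) = √(2729.276299 + 2203.649849) = 70.2348 km
Arvell: √((1.6100·111.32)² + (-0.3502·100.37)²) = √(32121.672315 + 1235.492552) = 182.6394 km
Marrosk: √((1.6160·111.32)² + (-0.5360·100.37)²) = √(32361.534623 + 2894.259235) = 187.7653 km
Hollisk: √((1.5801·111.32)² + (0.0045·100.37)²) = √(30939.660328 + 0.204001) = 175.8973 km
Fenwold: √((0.1702·111.32)² + (-2.0829·100.37)²) = √(358.976077 + 43706.364995) = 209.9175 km
Brinmoor: √((-0.7870·111.32)² + (-0.4159·100.37)²) = √(7675.308846 + 1742.551768) = 97.0457 km
Norvane: √((-1.0704·111.32)² + (0.1437·100.37)²) = √(14198.373490 + 208.027804) = 120.0267 km
Dunvale: √((0.5374·111.32)² + (-0.1299·100.37)²) = √(3578.835359 + 169.991087) = 61.2277 km
Threshold 83.5 km: Dunvale (61.2277 km), Caldrey (67.4049 km), Istwick (70.2348 km) are within range.

Dunvale, Caldrey, Istwick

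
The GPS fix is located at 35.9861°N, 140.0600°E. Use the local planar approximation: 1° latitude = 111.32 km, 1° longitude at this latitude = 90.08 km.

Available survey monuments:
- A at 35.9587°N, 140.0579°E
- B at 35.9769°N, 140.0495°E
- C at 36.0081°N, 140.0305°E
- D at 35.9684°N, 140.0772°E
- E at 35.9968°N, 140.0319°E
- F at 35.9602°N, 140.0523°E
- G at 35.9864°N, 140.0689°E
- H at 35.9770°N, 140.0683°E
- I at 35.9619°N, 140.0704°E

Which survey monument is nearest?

G

Distances from 35.9861°N, 140.0600°E:
A: 3.0560 km
B: 1.3941 km
C: 3.6138 km
D: 2.5066 km
E: 2.7975 km
F: 2.9654 km
G: 0.8024 km
H: 1.2590 km
I: 2.8522 km
Minimum: G at 0.8024 km.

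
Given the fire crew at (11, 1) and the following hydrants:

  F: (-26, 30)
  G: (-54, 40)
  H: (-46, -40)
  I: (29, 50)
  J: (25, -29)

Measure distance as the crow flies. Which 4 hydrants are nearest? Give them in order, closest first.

J, F, I, H

Distances from (11, 1):
F: 47.0
G: 75.8
H: 70.2
I: 52.2
J: 33.1
Sorted: J (33.1) < F (47.0) < I (52.2) < H (70.2) < G (75.8)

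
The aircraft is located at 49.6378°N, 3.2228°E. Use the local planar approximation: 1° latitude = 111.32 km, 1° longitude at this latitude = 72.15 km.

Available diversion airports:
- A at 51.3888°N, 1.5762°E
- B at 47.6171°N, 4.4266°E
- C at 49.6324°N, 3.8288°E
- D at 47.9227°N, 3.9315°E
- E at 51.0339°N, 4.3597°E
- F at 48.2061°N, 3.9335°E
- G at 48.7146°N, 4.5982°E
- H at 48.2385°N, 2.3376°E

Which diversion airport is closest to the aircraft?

Distances from 49.6378°N, 3.2228°E:
A: √((1.7510·111.32)² + (-1.6466·72.15)²) = √(37994.320991 + 14113.960349) = 228.2724 km
B: √((-2.0207·111.32)² + (1.2038·72.15)²) = √(50599.948900 + 7543.646846) = 241.1298 km
C: √((-0.0054·111.32)² + (0.6060·72.15)²) = √(0.361355 + 1911.691984) = 43.7270 km
D: √((-1.7151·111.32)² + (0.7087·72.15)²) = √(36452.329659 + 2614.553521) = 197.6534 km
E: √((1.3961·111.32)² + (1.1369·72.15)²) = √(24153.465393 + 6728.483687) = 175.7326 km
F: √((-1.4317·111.32)² + (0.7107·72.15)²) = √(25400.978403 + 2629.331242) = 167.4225 km
G: √((-0.9232·111.32)² + (1.3754·72.15)²) = √(10561.801157 + 9847.607057) = 142.8615 km
H: √((-1.3993·111.32)² + (-0.8852·72.15)²) = √(24264.316577 + 4079.016681) = 168.3548 km
Minimum: C at 43.7270 km.

C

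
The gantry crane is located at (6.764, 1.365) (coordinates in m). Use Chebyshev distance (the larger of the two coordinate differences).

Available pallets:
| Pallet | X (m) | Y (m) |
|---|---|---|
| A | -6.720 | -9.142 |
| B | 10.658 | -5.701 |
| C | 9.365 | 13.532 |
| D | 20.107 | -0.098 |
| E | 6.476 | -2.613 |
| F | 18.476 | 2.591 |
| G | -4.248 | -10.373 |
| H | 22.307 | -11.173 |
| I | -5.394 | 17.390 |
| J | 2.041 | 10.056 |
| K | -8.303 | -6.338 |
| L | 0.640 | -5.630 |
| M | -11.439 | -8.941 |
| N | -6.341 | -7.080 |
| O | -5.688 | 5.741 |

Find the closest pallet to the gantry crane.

Distances from (6.764, 1.365):
A: max(|-13.484|, |-10.507|) = 13.484 m
B: max(|3.894|, |-7.066|) = 7.066 m
C: max(|2.601|, |12.167|) = 12.167 m
D: max(|13.343|, |-1.463|) = 13.343 m
E: max(|-0.288|, |-3.978|) = 3.978 m
F: max(|11.712|, |1.226|) = 11.712 m
G: max(|-11.012|, |-11.738|) = 11.738 m
H: max(|15.543|, |-12.538|) = 15.543 m
I: max(|-12.158|, |16.025|) = 16.025 m
J: max(|-4.723|, |8.691|) = 8.691 m
K: max(|-15.067|, |-7.703|) = 15.067 m
L: max(|-6.124|, |-6.995|) = 6.995 m
M: max(|-18.203|, |-10.306|) = 18.203 m
N: max(|-13.105|, |-8.445|) = 13.105 m
O: max(|-12.452|, |4.376|) = 12.452 m
Minimum: E at 3.978 m.

E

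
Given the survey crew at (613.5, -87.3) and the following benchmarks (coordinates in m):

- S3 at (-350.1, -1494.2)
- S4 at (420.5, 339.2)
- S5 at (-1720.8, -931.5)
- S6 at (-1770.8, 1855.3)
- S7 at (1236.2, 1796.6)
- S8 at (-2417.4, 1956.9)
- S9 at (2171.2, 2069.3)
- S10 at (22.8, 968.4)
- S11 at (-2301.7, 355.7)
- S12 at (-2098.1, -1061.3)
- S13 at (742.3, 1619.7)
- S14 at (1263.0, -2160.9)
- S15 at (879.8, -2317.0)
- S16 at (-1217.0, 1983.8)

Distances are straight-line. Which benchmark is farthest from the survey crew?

Distances from (613.5, -87.3):
S3: √((-963.6)² + (-1406.9)²) = √(928524.960 + 1979367.610) = 1705.3 m
S4: √((-193.0)² + (426.5)²) = √(37249.000 + 181902.250) = 468.1 m
S5: √((-2334.3)² + (-844.2)²) = √(5448956.490 + 712673.640) = 2482.3 m
S6: √((-2384.3)² + (1942.6)²) = √(5684886.490 + 3773694.760) = 3075.5 m
S7: √((622.7)² + (1883.9)²) = √(387755.290 + 3549079.210) = 1984.1 m
S8: √((-3030.9)² + (2044.2)²) = √(9186354.810 + 4178753.640) = 3655.8 m
S9: √((1557.7)² + (2156.6)²) = √(2426429.290 + 4650923.560) = 2660.3 m
S10: √((-590.7)² + (1055.7)²) = √(348926.490 + 1114502.490) = 1209.7 m
S11: √((-2915.2)² + (443.0)²) = √(8498391.040 + 196249.000) = 2948.7 m
S12: √((-2711.6)² + (-974.0)²) = √(7352774.560 + 948676.000) = 2881.2 m
S13: √((128.8)² + (1707.0)²) = √(16589.440 + 2913849.000) = 1711.9 m
S14: √((649.5)² + (-2073.6)²) = √(421850.250 + 4299816.960) = 2172.9 m
S15: √((266.3)² + (-2229.7)²) = √(70915.690 + 4971562.090) = 2245.5 m
S16: √((-1830.5)² + (2071.1)²) = √(3350730.250 + 4289455.210) = 2764.1 m
Maximum: S8 at 3655.8 m.

S8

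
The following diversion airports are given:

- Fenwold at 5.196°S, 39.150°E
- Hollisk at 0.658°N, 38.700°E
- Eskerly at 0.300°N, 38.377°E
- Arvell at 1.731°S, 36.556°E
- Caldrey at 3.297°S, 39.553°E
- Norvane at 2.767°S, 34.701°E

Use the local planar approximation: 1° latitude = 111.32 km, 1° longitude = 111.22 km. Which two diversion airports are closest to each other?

Pairwise distances:
Fenwold–Hollisk: √((5.854·111.32)² + (-0.450·111.22)²) = √(424670.24382 + 2504.90240) = 653.586 km
Fenwold–Eskerly: √((5.496·111.32)² + (-0.773·111.22)²) = √(374317.25161 + 7391.36705) = 617.826 km
Fenwold–Arvell: √((3.465·111.32)² + (-2.594·111.22)²) = √(148782.84989 + 83234.95038) = 481.682 km
Fenwold–Caldrey: √((1.899·111.32)² + (0.403·111.22)²) = √(44688.55632 + 2008.98121) = 216.096 km
Fenwold–Norvane: √((2.429·111.32)² + (-4.449·111.22)²) = √(73114.14824 + 244844.63540) = 563.878 km
Hollisk–Eskerly: √((-0.358·111.32)² + (-0.323·111.22)²) = √(1588.22654 + 1290.53809) = 53.654 km
Hollisk–Arvell: √((-2.389·111.32)² + (-2.144·111.22)²) = √(70725.93455 + 56861.11132) = 357.193 km
Hollisk–Caldrey: √((-3.955·111.32)² + (0.853·111.22)²) = √(193838.20122 + 9000.44213) = 450.376 km
Hollisk–Norvane: √((-3.425·111.32)² + (-3.999·111.22)²) = √(145367.57544 + 197819.26766) = 585.822 km
Eskerly–Arvell: √((-2.031·111.32)² + (-1.821·111.22)²) = √(51117.10411 + 41019.05710) = 303.539 km
Eskerly–Caldrey: √((-3.597·111.32)² + (1.176·111.22)²) = √(160334.60676 + 17107.25878) = 421.238 km
Eskerly–Norvane: √((-3.067·111.32)² + (-3.676·111.22)²) = √(116566.55117 + 167154.00507) = 532.654 km
Arvell–Caldrey: √((-1.566·111.32)² + (2.997·111.22)²) = √(30389.94477 + 111106.44894) = 376.160 km
Arvell–Norvane: √((-1.036·111.32)² + (-1.855·111.22)²) = √(13300.43687 + 42565.09523) = 236.359 km
Caldrey–Norvane: √((0.530·111.32)² + (-4.852·111.22)²) = √(3480.95280 + 291210.72520) = 542.855 km
Closest pair: Hollisk–Eskerly at 53.654 km.

Hollisk and Eskerly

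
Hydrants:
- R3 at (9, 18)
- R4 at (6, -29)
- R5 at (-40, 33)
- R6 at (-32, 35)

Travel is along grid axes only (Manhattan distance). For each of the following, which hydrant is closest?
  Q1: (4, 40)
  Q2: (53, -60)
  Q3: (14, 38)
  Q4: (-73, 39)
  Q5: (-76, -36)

Q1 at (4, 40):
  R3: 27
  R4: 71
  R5: 51
  R6: 41
  → nearest: R3 (27)
Q2 at (53, -60):
  R3: 122
  R4: 78
  R5: 186
  R6: 180
  → nearest: R4 (78)
Q3 at (14, 38):
  R3: 25
  R4: 75
  R5: 59
  R6: 49
  → nearest: R3 (25)
Q4 at (-73, 39):
  R3: 103
  R4: 147
  R5: 39
  R6: 45
  → nearest: R5 (39)
Q5 at (-76, -36):
  R3: 139
  R4: 89
  R5: 105
  R6: 115
  → nearest: R4 (89)

Q1→R3; Q2→R4; Q3→R3; Q4→R5; Q5→R4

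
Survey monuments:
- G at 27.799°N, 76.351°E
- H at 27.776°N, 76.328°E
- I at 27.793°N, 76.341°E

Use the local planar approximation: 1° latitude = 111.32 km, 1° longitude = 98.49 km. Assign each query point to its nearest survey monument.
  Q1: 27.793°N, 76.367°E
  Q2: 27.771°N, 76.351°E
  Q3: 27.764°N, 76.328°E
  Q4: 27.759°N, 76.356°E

Q1→G; Q2→H; Q3→H; Q4→H

Q1 at 27.793°N, 76.367°E:
  G: √((0.006·111.32)² + (-0.016·98.49)²) = √(0.44612 + 2.48327) = 1.712 km
  H: √((-0.017·111.32)² + (-0.039·98.49)²) = √(3.58133 + 14.75413) = 4.282 km
  I: √((0.000·111.32)² + (-0.026·98.49)²) = √(0.00000 + 6.55739) = 2.561 km
  → nearest: G (1.712 km)
Q2 at 27.771°N, 76.351°E:
  G: √((0.028·111.32)² + (0.000·98.49)²) = √(9.71544 + 0.00000) = 3.117 km
  H: √((0.005·111.32)² + (-0.023·98.49)²) = √(0.30980 + 5.13145) = 2.333 km
  I: √((0.022·111.32)² + (-0.010·98.49)²) = √(5.99780 + 0.97003) = 2.640 km
  → nearest: H (2.333 km)
Q3 at 27.764°N, 76.328°E:
  G: √((0.035·111.32)² + (0.023·98.49)²) = √(15.18037 + 5.13145) = 4.507 km
  H: √((0.012·111.32)² + (0.000·98.49)²) = √(1.78447 + 0.00000) = 1.336 km
  I: √((0.029·111.32)² + (0.013·98.49)²) = √(10.42179 + 1.63935) = 3.473 km
  → nearest: H (1.336 km)
Q4 at 27.759°N, 76.356°E:
  G: √((0.040·111.32)² + (-0.005·98.49)²) = √(19.82743 + 0.24251) = 4.480 km
  H: √((0.017·111.32)² + (-0.028·98.49)²) = √(3.58133 + 7.60502) = 3.345 km
  I: √((0.034·111.32)² + (-0.015·98.49)²) = √(14.32532 + 2.18256) = 4.063 km
  → nearest: H (3.345 km)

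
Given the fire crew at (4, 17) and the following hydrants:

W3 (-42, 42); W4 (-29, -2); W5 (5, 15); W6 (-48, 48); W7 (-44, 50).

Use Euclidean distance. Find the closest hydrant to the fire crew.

W5

Distances from (4, 17):
W3: 52.4
W4: 38.1
W5: 2.2
W6: 60.5
W7: 58.2
Minimum: W5 at 2.2.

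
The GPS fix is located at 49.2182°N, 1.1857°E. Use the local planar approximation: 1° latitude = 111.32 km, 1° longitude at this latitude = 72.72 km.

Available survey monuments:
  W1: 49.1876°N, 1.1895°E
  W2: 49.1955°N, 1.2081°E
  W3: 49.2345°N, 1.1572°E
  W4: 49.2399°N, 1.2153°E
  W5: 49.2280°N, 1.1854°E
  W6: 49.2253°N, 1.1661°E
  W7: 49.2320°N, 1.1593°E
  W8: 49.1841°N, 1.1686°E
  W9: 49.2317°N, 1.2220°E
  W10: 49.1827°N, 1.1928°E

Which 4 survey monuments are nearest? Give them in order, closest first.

W5, W6, W7, W3

Distances from 49.2182°N, 1.1857°E:
W1: 3.4176 km
W2: 3.0065 km
W3: 2.7546 km
W4: 3.2355 km
W5: 1.0912 km
W6: 1.6298 km
W7: 2.4588 km
W8: 3.9945 km
W9: 3.0375 km
W10: 3.9854 km
Sorted: W5 (1.0912 km) < W6 (1.6298 km) < W7 (2.4588 km) < W3 (2.7546 km) < W2 (3.0065 km) < W9 (3.0375 km) < …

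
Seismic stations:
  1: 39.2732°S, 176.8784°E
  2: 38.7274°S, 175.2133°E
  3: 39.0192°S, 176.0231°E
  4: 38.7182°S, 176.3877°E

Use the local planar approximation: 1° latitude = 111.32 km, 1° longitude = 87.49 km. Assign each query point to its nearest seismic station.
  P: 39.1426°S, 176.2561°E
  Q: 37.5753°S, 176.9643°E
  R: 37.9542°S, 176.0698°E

P at 39.1426°S, 176.2561°E:
  1: 56.3527 km
  2: 102.2743 km
  3: 24.5816 km
  4: 48.6269 km
  → nearest: 3 (24.5816 km)
Q at 37.5753°S, 176.9643°E:
  1: 189.1596 km
  2: 199.7929 km
  3: 180.6004 km
  4: 136.8640 km
  → nearest: 4 (136.8640 km)
R at 37.9542°S, 176.0698°E:
  1: 162.9851 km
  2: 114.1218 km
  3: 118.6262 km
  4: 89.4808 km
  → nearest: 4 (89.4808 km)

P→3; Q→4; R→4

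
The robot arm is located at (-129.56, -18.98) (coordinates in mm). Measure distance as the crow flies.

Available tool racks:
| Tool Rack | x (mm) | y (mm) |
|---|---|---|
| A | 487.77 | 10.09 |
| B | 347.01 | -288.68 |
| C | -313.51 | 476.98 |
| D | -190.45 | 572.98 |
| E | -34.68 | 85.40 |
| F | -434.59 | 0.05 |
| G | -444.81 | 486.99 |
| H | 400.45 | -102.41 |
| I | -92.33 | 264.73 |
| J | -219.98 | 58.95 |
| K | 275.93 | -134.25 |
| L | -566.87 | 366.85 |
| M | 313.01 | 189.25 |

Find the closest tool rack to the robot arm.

Distances from (-129.56, -18.98):
A: √((617.33)² + (29.07)²) = √(381096.3289 + 845.0649) = 618.01 mm
B: √((476.57)² + (-269.70)²) = √(227118.9649 + 72738.0900) = 547.59 mm
C: √((-183.95)² + (495.96)²) = √(33837.6025 + 245976.3216) = 528.97 mm
D: √((-60.89)² + (591.96)²) = √(3707.5921 + 350416.6416) = 595.08 mm
E: √((94.88)² + (104.38)²) = √(9002.2144 + 10895.1844) = 141.06 mm
F: √((-305.03)² + (19.03)²) = √(93043.3009 + 362.1409) = 305.62 mm
G: √((-315.25)² + (505.97)²) = √(99382.5625 + 256005.6409) = 596.14 mm
H: √((530.01)² + (-83.43)²) = √(280910.6001 + 6960.5649) = 536.54 mm
I: √((37.23)² + (283.71)²) = √(1386.0729 + 80491.3641) = 286.14 mm
J: √((-90.42)² + (77.93)²) = √(8175.7764 + 6073.0849) = 119.37 mm
K: √((405.49)² + (-115.27)²) = √(164422.1401 + 13287.1729) = 421.56 mm
L: √((-437.31)² + (385.83)²) = √(191240.0361 + 148864.7889) = 583.19 mm
M: √((442.57)² + (208.23)²) = √(195868.2049 + 43359.7329) = 489.11 mm
Minimum: J at 119.37 mm.

J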